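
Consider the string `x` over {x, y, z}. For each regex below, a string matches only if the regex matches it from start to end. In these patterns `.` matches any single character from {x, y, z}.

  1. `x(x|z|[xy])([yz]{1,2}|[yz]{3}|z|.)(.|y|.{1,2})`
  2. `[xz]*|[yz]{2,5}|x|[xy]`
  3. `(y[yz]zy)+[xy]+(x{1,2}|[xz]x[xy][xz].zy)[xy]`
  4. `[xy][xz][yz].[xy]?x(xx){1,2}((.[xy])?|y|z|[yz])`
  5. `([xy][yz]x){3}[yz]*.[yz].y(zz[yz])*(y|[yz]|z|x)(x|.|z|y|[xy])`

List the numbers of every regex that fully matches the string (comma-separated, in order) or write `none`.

2

1 → no match
2 → match
3 → no match — must start with `y`
4 → no match
5 → no match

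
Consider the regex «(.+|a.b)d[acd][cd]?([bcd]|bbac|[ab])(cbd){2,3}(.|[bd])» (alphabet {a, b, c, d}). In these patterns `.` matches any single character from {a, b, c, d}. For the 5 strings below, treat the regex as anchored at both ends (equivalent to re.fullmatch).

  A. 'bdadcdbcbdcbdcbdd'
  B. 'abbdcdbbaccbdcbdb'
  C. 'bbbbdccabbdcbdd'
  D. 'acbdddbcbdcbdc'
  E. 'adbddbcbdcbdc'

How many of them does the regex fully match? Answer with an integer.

4

A → match
B → match
C → no match
D → match
E → match
Total matched: 4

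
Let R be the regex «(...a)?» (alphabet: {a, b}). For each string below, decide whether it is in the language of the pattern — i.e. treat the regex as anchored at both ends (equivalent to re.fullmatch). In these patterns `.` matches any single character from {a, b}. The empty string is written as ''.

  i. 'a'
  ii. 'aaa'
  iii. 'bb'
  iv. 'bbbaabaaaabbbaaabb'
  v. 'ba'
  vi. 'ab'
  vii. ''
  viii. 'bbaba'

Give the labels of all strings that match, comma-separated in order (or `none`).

i → no match
ii → no match
iii → no match
iv → no match
v → no match
vi → no match
vii → match
viii → no match

vii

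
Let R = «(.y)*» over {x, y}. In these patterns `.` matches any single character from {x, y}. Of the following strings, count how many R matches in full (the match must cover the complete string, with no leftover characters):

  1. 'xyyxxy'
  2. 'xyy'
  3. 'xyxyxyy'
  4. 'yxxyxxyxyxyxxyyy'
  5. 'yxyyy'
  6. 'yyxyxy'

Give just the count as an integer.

1 → no match
2 → no match
3 → no match
4 → no match
5 → no match
6 → match
Total matched: 1

1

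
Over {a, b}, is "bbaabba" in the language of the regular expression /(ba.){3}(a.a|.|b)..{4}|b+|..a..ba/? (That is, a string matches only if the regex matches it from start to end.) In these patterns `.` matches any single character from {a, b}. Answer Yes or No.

Yes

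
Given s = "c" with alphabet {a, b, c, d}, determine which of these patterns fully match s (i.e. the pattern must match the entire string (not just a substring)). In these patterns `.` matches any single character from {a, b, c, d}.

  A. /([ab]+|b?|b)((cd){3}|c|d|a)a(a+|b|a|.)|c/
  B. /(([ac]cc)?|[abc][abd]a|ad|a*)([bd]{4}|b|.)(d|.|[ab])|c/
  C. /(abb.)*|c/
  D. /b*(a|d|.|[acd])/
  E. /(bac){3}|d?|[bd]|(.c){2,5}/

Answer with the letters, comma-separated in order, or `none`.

A, B, C, D

A → match
B → match
C → match
D → match
E → no match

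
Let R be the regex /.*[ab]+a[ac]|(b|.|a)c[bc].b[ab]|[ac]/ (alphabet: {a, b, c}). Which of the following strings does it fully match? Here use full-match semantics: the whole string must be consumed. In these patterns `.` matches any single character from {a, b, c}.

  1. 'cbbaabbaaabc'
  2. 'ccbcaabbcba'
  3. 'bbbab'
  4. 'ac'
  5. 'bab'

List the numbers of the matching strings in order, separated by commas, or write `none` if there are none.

none

1 → no match
2 → no match
3 → no match
4 → no match
5 → no match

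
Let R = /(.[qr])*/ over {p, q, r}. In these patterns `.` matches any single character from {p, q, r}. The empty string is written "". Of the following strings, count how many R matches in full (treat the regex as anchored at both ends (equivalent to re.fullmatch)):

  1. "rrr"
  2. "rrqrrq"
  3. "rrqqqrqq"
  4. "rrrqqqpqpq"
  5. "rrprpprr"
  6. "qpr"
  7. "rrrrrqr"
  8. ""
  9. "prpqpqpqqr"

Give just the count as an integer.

1 → no match
2 → match
3 → match
4 → match
5 → no match
6 → no match
7 → no match
8 → match
9 → match
Total matched: 5

5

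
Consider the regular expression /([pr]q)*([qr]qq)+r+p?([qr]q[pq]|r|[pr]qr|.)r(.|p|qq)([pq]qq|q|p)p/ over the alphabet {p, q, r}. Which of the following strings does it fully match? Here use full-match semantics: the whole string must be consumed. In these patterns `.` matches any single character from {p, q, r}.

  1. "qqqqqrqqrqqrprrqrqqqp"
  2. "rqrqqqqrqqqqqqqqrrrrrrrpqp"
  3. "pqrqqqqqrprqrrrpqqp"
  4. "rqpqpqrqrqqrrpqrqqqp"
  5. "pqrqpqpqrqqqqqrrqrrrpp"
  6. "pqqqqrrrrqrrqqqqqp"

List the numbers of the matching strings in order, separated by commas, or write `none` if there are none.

2, 3, 4, 5, 6

1 → no match
2 → match
3 → match
4 → match
5 → match
6 → match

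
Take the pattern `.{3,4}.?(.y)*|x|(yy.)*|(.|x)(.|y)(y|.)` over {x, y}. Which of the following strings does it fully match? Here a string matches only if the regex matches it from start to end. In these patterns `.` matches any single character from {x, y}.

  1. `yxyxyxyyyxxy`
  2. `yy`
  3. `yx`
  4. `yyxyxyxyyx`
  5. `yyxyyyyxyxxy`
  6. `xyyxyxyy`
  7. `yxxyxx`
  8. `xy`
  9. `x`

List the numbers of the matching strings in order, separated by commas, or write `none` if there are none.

1 → no match
2 → no match
3 → no match
4 → no match
5 → no match
6 → no match
7 → no match
8 → no match
9 → match

9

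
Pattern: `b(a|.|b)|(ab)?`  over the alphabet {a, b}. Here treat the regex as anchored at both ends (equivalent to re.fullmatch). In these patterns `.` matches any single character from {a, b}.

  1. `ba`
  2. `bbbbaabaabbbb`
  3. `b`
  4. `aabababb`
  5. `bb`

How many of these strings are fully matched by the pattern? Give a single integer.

2

1. `ba` → match
2 → no match
3. `b` → no match
4. `aabababb` → no match
5. `bb` → match
Total matched: 2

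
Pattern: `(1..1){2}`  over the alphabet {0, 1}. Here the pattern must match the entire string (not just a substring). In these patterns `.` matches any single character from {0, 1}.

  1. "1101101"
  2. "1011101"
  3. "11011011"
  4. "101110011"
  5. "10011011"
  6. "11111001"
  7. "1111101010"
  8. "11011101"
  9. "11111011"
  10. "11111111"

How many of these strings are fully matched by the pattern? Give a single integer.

6

1. "1101101" → no match
2. "1011101" → no match
3. "11011011" → match
4. "101110011" → no match
5. "10011011" → match
6. "11111001" → match
7. "1111101010" → no match — must end with "1"
8. "11011101" → match
9. "11111011" → match
10. "11111111" → match
Total matched: 6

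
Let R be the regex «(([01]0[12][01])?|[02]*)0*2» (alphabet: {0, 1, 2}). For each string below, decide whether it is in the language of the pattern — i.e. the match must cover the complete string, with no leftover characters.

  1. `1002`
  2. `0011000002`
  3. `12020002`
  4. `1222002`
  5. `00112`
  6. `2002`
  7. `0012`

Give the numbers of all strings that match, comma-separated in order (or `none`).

1 → no match
2 → match
3 → no match
4 → no match
5 → match
6 → match
7 → no match

2, 5, 6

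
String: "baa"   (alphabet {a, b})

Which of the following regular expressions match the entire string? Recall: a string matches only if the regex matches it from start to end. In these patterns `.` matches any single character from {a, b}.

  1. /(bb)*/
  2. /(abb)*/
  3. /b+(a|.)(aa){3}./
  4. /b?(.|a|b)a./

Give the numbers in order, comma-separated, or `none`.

1 → no match
2 → no match
3 → no match
4 → match

4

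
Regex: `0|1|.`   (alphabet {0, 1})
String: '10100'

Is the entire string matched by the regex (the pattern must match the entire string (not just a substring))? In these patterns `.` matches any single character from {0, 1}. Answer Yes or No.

No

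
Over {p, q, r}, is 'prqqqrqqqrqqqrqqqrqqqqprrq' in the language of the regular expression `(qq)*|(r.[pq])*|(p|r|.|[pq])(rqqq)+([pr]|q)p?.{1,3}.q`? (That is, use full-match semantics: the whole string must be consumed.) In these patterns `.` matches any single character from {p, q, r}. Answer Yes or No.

Yes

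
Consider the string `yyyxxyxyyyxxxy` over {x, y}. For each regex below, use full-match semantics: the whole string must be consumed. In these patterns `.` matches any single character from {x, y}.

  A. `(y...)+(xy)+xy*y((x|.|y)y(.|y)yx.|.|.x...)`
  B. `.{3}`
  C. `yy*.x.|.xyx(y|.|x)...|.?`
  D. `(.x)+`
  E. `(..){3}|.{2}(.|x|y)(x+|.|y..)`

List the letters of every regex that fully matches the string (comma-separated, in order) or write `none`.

A → match
B → no match
C → no match
D → no match — must end with `x`
E → no match

A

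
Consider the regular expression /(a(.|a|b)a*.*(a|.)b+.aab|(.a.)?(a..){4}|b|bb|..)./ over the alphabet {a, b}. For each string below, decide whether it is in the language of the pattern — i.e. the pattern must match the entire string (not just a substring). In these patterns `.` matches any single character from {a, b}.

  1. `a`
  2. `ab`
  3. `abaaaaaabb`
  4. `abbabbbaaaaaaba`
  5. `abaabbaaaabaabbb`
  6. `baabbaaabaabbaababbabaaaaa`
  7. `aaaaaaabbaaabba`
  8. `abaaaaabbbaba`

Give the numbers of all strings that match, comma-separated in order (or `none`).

none

1. `a` → no match
2. `ab` → no match
3. `abaaaaaabb` → no match
4 → no match
5 → no match
6 → no match
7 → no match
8 → no match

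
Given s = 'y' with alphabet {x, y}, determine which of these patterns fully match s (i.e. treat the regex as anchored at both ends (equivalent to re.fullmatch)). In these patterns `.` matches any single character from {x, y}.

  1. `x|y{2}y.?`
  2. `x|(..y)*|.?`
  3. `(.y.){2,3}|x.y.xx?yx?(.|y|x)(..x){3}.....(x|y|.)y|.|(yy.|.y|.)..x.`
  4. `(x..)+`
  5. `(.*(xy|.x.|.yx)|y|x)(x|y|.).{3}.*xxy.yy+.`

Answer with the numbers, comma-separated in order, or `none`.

2, 3

1 → no match
2 → match
3 → match
4 → no match — must start with 'x'
5 → no match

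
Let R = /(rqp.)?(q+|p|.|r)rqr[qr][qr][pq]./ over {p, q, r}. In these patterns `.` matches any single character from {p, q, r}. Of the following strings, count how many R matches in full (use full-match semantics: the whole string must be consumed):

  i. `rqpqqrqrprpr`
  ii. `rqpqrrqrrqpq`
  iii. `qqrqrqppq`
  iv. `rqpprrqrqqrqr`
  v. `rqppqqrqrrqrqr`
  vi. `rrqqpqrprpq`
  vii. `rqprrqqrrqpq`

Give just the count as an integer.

1

i → no match
ii → match
iii → no match
iv → no match
v → no match
vi → no match
vii → no match
Total matched: 1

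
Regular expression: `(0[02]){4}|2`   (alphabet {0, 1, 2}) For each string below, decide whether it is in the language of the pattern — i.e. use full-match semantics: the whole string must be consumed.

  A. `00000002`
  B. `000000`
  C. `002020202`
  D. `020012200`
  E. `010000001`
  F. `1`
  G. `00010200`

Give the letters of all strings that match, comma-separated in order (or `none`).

A

A → match
B → no match
C → no match
D → no match
E → no match
F → no match
G → no match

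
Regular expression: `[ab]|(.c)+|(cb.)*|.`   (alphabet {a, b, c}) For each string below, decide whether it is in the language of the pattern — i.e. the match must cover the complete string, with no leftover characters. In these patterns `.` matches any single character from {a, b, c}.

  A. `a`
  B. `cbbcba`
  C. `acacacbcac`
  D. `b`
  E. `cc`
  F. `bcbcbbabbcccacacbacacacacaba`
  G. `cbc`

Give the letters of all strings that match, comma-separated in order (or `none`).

A, B, C, D, E, G

A. `a` → match
B. `cbbcba` → match
C. `acacacbcac` → match
D. `b` → match
E. `cc` → match
F → no match
G. `cbc` → match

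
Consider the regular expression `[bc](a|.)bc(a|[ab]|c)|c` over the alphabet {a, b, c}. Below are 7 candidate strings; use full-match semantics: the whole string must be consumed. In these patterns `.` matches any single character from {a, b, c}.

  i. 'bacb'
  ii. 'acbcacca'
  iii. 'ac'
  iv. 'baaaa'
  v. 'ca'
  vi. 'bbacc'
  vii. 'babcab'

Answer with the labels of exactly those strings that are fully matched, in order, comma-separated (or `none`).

none

i. 'bacb' → no match
ii. 'acbcacca' → no match
iii. 'ac' → no match
iv. 'baaaa' → no match
v. 'ca' → no match
vi. 'bbacc' → no match
vii. 'babcab' → no match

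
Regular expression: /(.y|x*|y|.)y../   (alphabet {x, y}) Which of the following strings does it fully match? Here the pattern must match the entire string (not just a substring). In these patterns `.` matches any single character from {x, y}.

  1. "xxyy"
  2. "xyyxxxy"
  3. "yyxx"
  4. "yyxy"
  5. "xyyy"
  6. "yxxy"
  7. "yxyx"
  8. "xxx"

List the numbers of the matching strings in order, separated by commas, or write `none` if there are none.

1 → no match
2 → no match
3 → match
4 → match
5 → match
6 → no match
7 → no match
8 → no match

3, 4, 5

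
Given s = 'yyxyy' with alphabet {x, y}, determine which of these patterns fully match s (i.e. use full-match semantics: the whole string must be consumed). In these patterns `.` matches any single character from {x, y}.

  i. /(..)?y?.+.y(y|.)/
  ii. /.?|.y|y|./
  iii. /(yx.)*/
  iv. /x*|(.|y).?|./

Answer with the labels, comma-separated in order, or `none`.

i

i → match
ii → no match
iii → no match
iv → no match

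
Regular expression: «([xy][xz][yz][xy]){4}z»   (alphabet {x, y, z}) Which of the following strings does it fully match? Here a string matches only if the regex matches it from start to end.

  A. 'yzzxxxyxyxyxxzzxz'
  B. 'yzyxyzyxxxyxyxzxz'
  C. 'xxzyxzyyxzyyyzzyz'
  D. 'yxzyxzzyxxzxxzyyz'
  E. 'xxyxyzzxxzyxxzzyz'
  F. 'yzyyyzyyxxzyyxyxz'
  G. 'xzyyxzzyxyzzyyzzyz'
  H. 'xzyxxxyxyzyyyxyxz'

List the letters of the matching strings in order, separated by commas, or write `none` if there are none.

A → match
B → match
C → match
D → match
E → match
F → match
G → no match
H → match

A, B, C, D, E, F, H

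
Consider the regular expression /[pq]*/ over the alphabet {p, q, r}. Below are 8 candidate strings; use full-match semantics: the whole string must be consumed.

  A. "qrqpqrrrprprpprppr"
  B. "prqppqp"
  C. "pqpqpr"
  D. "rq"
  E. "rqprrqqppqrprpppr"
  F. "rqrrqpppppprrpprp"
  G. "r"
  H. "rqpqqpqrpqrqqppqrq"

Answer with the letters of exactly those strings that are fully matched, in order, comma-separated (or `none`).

none

A → no match
B → no match
C → no match
D → no match
E → no match
F → no match
G → no match
H → no match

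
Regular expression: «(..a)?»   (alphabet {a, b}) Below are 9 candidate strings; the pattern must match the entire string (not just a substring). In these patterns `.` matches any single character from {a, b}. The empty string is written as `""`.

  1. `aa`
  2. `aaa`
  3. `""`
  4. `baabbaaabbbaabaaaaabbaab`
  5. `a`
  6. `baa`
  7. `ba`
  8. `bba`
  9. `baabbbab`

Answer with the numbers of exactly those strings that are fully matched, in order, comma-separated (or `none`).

2, 3, 6, 8

1 → no match
2 → match
3 → match
4 → no match
5 → no match
6 → match
7 → no match
8 → match
9 → no match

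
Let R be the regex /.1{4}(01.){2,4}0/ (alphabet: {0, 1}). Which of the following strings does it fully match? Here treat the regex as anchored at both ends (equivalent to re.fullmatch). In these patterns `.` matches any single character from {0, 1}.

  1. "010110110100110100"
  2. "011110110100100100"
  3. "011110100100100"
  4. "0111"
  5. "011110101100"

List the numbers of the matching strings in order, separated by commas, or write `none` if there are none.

1 → no match
2 → match
3 → match
4 → no match — must end with "0"
5 → no match

2, 3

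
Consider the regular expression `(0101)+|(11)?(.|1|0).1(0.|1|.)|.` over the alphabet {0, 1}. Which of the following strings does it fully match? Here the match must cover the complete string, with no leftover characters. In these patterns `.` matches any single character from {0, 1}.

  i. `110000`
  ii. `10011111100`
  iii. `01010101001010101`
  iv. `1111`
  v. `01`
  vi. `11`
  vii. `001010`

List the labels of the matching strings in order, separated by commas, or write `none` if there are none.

i → no match
ii → no match
iii → no match
iv → match
v → no match
vi → no match
vii → no match

iv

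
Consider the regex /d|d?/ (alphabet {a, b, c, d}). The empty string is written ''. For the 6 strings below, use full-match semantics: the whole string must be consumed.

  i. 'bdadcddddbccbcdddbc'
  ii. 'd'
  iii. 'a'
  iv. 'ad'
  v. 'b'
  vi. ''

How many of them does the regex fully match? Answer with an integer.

i → no match
ii. 'd' → match
iii. 'a' → no match
iv. 'ad' → no match
v. 'b' → no match
vi. '' → match
Total matched: 2

2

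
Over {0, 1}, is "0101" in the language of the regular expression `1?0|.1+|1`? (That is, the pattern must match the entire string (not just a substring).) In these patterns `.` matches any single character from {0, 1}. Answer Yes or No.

No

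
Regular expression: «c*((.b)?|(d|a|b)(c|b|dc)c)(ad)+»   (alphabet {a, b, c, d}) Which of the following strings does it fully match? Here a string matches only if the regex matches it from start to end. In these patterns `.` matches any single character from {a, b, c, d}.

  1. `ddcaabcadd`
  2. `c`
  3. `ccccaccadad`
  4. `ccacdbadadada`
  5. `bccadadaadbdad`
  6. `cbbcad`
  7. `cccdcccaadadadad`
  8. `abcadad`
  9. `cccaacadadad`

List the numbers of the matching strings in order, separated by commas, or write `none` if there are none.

3, 6, 8

1 → no match — must end with `ad`
2 → no match — must end with `ad`
3 → match
4 → no match — must end with `ad`
5 → no match
6 → match
7 → no match
8 → match
9 → no match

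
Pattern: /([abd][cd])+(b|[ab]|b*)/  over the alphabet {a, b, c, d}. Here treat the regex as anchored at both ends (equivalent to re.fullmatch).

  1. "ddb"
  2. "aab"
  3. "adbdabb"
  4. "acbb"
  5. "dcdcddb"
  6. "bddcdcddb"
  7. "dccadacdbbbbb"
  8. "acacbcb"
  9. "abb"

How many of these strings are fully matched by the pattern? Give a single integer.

1 → match
2 → no match
3 → no match
4 → match
5 → match
6 → match
7 → no match
8 → match
9 → no match
Total matched: 5

5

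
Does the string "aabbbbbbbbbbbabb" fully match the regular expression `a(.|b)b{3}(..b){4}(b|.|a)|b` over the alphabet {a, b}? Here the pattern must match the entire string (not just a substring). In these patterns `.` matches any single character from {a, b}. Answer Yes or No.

No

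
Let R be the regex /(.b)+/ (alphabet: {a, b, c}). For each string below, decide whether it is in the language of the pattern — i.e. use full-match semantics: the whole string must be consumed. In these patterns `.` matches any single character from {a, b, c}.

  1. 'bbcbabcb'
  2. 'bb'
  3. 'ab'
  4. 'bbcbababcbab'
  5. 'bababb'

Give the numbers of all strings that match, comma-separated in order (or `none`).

1, 2, 3, 4

1 → match
2 → match
3 → match
4 → match
5 → no match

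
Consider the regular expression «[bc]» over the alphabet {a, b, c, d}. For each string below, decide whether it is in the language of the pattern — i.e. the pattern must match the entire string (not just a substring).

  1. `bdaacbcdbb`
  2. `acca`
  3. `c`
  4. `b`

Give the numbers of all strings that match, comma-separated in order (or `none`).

1 → no match
2 → no match
3 → match
4 → match

3, 4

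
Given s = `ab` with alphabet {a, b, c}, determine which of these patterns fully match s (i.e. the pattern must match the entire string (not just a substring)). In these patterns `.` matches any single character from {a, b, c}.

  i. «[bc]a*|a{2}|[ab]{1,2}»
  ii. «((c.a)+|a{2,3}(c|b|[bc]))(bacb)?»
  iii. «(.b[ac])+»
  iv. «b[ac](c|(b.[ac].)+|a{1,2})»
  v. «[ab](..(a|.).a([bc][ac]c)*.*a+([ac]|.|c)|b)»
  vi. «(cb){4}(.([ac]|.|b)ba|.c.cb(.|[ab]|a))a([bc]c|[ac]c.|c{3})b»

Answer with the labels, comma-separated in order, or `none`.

i → match
ii → no match
iii → no match
iv → no match — must start with `b`
v → match
vi → no match — must start with `cb`

i, v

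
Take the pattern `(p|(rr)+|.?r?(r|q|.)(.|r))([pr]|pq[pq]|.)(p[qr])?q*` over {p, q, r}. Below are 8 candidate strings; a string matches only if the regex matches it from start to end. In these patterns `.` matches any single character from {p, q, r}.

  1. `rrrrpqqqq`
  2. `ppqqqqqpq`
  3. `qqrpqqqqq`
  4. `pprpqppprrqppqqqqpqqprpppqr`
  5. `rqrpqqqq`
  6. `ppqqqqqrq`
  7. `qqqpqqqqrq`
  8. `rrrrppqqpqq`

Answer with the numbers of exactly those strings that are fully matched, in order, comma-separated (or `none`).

1 → match
2 → no match
3 → match
4 → no match
5 → match
6 → no match
7 → no match
8 → no match

1, 3, 5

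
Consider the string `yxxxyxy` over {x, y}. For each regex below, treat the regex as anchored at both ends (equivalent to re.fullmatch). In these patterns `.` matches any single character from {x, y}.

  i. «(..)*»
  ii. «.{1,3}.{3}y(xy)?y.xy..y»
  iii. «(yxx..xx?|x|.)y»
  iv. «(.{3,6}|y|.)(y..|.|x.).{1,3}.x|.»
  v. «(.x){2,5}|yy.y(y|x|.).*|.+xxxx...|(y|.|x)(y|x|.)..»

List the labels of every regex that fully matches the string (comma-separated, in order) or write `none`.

i → no match
ii → no match
iii → match
iv → no match
v → no match

iii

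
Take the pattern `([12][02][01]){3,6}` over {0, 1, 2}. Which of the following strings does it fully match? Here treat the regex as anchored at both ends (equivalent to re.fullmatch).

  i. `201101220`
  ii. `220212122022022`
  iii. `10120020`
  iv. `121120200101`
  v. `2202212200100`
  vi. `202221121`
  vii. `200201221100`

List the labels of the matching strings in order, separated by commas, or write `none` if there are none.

i → match
ii → no match
iii → no match
iv → match
v → no match
vi → no match
vii → match

i, iv, vii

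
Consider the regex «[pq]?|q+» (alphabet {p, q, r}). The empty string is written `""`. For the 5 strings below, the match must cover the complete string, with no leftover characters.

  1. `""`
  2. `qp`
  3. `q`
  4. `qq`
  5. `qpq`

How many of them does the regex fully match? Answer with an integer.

1 → match
2 → no match
3 → match
4 → match
5 → no match
Total matched: 3

3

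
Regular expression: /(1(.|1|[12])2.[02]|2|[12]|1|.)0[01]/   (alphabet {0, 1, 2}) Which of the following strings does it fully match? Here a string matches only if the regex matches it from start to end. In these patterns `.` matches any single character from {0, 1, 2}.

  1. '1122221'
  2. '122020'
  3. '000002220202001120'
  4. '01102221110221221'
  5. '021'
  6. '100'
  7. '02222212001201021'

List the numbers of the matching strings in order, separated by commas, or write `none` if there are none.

1 → no match
2 → no match
3 → no match
4 → no match
5 → no match
6 → match
7 → no match

6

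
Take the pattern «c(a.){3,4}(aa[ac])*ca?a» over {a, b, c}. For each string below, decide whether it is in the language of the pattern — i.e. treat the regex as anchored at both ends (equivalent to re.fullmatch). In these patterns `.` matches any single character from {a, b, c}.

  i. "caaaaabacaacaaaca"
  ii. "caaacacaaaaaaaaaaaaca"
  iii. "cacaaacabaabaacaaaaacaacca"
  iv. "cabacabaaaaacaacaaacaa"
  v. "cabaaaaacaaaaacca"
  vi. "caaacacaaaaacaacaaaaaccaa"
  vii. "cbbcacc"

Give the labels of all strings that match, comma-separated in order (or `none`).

i, ii, iv, v, vi

i → match
ii → match
iii → no match
iv → match
v → match
vi → match
vii. "cbbcacc" → no match — must start with "ca"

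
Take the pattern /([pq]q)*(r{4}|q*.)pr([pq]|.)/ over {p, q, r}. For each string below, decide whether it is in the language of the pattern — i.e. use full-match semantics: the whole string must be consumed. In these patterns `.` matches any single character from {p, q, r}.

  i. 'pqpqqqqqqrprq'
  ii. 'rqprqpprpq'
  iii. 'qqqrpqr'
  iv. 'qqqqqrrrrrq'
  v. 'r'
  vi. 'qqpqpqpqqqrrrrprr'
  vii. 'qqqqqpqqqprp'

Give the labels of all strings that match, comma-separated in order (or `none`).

i → match
ii → no match
iii → no match
iv → no match
v → no match
vi → match
vii → no match

i, vi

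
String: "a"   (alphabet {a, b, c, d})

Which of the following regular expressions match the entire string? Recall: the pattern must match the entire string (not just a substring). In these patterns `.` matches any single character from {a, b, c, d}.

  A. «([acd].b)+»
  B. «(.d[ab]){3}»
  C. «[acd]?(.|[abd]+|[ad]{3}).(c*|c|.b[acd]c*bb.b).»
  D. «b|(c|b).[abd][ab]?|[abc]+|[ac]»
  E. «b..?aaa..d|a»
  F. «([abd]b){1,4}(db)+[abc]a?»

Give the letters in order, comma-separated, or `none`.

A → no match — must end with "b"
B → no match
C → no match
D → match
E → match
F → no match

D, E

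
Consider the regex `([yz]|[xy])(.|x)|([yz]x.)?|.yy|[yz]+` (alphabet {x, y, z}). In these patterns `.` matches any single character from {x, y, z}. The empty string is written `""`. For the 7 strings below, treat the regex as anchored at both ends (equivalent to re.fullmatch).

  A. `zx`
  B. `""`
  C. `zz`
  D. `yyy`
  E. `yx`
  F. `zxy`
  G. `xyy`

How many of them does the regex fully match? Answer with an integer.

A → match
B → match
C → match
D → match
E → match
F → match
G → match
Total matched: 7

7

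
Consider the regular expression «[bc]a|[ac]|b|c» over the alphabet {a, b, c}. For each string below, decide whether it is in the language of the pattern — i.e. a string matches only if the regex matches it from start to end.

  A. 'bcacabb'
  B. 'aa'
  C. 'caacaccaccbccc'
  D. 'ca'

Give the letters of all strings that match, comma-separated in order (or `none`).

A → no match
B → no match
C → no match
D → match

D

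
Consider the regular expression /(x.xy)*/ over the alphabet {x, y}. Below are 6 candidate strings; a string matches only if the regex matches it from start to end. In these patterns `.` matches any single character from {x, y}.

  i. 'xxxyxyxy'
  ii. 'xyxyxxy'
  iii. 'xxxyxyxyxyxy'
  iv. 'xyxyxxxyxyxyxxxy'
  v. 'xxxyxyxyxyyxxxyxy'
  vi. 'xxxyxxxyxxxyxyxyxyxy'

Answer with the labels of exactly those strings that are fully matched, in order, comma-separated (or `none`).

i, iii, iv, vi

i → match
ii → no match
iii → match
iv → match
v → no match
vi → match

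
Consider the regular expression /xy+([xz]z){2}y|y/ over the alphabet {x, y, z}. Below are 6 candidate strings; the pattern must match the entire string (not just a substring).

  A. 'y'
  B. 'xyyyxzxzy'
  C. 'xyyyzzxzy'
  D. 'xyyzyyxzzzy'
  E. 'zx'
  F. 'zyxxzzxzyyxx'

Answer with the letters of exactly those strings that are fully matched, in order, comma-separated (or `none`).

A → match
B → match
C → match
D → no match
E → no match
F → no match

A, B, C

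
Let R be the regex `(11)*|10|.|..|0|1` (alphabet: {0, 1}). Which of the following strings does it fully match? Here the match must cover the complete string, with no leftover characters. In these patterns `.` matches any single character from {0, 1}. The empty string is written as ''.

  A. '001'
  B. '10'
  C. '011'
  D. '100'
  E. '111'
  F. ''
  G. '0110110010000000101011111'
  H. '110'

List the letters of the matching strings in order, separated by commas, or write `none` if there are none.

A → no match
B → match
C → no match
D → no match
E → no match
F → match
G → no match
H → no match

B, F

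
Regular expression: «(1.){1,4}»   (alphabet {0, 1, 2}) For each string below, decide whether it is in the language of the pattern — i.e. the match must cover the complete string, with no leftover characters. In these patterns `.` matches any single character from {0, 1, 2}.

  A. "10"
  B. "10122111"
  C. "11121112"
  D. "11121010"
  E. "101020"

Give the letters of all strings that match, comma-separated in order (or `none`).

A, C, D

A → match
B → no match
C → match
D → match
E → no match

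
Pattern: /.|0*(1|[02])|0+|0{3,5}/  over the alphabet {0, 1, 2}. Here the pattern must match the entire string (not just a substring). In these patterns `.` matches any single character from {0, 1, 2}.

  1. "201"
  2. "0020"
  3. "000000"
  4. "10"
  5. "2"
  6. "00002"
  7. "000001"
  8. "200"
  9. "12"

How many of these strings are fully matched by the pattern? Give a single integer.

4

1 → no match
2 → no match
3 → match
4 → no match
5 → match
6 → match
7 → match
8 → no match
9 → no match
Total matched: 4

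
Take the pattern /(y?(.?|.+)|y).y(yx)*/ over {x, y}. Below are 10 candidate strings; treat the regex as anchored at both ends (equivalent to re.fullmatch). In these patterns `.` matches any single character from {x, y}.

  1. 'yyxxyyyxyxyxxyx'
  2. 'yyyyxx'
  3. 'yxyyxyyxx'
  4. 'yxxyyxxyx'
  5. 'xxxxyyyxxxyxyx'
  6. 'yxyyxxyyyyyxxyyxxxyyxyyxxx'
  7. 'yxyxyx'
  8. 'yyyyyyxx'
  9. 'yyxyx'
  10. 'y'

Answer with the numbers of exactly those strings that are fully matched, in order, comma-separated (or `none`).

1 → no match
2. 'yyyyxx' → no match
3. 'yxyyxyyxx' → no match
4. 'yxxyyxxyx' → no match
5 → no match
6 → no match
7. 'yxyxyx' → no match
8. 'yyyyyyxx' → no match
9. 'yyxyx' → no match
10. 'y' → no match

none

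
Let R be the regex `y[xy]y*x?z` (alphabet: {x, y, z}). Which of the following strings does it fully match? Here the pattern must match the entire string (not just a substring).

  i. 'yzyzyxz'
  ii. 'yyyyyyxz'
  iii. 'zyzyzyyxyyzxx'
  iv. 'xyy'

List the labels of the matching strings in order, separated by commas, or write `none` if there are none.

ii

i. 'yzyzyxz' → no match
ii. 'yyyyyyxz' → match
iii → no match — must start with 'y'
iv. 'xyy' → no match — must start with 'y'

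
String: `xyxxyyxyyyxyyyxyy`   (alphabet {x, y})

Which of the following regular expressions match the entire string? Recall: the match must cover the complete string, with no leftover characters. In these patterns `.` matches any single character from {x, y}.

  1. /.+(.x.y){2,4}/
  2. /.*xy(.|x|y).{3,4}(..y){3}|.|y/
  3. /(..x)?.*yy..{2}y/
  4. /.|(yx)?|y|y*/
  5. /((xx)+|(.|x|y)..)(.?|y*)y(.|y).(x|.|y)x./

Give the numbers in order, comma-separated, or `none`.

1, 3

1 → match
2 → no match
3 → match
4 → no match
5 → no match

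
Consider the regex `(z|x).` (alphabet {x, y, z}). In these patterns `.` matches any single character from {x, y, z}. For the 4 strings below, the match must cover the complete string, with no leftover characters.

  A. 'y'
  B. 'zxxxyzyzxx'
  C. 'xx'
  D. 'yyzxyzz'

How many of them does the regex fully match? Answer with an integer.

1

A → no match
B → no match
C → match
D → no match
Total matched: 1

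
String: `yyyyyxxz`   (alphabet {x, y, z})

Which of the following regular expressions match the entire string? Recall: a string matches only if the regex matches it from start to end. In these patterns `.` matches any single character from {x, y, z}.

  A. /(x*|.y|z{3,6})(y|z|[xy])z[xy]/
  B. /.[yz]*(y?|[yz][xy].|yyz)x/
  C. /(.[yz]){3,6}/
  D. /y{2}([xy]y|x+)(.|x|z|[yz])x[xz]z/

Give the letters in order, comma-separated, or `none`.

A → no match
B → no match — must end with `x`
C → no match
D → match

D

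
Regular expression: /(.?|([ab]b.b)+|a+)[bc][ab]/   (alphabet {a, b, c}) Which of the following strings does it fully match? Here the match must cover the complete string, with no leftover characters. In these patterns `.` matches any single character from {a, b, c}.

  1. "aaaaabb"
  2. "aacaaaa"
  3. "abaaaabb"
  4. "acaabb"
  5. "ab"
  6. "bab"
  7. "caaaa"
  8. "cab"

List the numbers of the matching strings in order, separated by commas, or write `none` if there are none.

1

1 → match
2 → no match
3 → no match
4 → no match
5 → no match
6 → no match
7 → no match
8 → no match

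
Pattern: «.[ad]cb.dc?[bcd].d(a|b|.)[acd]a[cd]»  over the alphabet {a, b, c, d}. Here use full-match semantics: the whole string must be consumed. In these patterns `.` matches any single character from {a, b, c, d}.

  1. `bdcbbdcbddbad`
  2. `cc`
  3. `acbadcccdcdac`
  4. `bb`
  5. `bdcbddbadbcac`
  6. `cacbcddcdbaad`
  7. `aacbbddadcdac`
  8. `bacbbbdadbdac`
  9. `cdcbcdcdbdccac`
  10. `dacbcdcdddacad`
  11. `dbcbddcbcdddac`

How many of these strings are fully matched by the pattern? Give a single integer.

5

1 → no match
2. `cc` → no match
3 → no match
4. `bb` → no match
5 → match
6 → match
7 → match
8 → no match
9 → match
10 → match
11 → no match
Total matched: 5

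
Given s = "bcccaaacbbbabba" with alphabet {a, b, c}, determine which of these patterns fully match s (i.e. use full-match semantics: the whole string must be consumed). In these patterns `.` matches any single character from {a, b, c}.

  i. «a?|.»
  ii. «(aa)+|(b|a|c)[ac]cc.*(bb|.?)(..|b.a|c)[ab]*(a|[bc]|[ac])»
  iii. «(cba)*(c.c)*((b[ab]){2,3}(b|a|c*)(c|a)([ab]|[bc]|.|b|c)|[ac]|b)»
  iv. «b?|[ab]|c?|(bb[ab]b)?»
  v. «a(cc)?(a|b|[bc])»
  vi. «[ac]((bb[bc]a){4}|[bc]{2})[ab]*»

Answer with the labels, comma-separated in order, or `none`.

i → no match
ii → match
iii → no match
iv → no match
v → no match — must start with "a"
vi → no match

ii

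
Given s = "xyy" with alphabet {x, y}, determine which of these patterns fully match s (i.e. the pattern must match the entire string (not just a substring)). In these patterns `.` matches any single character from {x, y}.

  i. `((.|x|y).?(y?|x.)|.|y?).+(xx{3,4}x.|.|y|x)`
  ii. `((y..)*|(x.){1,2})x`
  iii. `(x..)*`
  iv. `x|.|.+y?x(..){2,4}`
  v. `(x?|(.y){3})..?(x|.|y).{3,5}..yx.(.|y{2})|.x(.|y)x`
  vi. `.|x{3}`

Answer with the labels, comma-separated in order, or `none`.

i → match
ii → no match — must end with "x"
iii → match
iv → no match
v → no match
vi → no match

i, iii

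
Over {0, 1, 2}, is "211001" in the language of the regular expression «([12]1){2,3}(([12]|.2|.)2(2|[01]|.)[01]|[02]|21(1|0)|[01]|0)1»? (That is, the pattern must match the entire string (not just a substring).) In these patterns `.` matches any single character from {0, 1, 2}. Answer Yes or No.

No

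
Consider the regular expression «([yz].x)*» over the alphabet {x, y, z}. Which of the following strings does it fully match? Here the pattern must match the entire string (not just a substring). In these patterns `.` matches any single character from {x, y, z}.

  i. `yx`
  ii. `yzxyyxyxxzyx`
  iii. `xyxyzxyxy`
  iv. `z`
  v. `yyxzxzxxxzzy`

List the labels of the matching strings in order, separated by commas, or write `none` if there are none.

i → no match
ii → match
iii → no match
iv → no match
v → no match

ii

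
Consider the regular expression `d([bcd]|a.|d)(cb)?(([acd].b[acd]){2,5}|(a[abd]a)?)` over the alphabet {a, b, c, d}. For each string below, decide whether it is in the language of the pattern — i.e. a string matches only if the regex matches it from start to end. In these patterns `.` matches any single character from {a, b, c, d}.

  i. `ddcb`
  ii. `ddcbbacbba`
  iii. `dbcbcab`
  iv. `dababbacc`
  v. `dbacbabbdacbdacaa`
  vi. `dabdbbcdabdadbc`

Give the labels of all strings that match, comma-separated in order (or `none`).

i. `ddcb` → match
ii. `ddcbbacbba` → match
iii. `dbcbcab` → no match
iv. `dababbacc` → no match
v → no match
vi → match

i, ii, vi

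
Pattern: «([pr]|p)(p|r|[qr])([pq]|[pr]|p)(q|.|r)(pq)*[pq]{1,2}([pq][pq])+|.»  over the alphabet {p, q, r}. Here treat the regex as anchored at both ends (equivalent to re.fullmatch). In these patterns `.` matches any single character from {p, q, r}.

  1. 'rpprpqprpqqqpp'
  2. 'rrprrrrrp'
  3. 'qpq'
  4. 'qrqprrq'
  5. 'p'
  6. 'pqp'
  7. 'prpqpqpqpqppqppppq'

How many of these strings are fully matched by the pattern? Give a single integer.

2

1 → no match
2 → no match
3 → no match
4 → no match
5 → match
6 → no match
7 → match
Total matched: 2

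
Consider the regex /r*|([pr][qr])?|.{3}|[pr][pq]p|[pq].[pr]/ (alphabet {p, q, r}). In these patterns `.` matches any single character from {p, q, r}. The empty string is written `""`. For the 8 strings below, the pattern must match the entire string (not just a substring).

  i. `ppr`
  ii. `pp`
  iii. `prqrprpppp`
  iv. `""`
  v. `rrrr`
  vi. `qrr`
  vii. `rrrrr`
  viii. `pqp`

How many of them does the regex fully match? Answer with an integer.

i → match
ii → no match
iii → no match
iv → match
v → match
vi → match
vii → match
viii → match
Total matched: 6

6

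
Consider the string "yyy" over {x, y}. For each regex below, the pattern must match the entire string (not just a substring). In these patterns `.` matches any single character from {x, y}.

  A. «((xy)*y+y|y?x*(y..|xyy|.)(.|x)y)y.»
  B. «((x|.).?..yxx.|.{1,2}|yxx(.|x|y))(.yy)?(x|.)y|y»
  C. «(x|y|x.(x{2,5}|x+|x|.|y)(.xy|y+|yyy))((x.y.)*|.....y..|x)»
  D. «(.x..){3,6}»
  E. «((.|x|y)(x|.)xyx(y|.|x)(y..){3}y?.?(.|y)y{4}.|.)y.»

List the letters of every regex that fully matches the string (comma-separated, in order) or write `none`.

B, E

A → no match
B → match
C → no match
D → no match
E → match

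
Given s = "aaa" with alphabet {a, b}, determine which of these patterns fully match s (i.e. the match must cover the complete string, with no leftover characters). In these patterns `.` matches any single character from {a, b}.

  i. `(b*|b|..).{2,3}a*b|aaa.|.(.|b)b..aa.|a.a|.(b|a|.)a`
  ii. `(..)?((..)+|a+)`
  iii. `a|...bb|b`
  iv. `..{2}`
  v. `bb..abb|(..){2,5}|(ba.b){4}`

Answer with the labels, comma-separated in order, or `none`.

i, ii, iv

i → match
ii → match
iii → no match
iv → match
v → no match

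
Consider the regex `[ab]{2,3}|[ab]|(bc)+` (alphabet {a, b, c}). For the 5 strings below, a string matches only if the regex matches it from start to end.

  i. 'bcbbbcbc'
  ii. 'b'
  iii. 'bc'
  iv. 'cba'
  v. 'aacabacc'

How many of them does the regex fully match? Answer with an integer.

i → no match
ii → match
iii → match
iv → no match
v → no match
Total matched: 2

2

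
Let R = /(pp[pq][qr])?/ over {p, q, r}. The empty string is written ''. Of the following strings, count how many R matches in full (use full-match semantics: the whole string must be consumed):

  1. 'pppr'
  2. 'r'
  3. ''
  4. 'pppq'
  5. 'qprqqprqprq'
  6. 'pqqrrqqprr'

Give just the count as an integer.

3

1 → match
2 → no match
3 → match
4 → match
5 → no match
6 → no match
Total matched: 3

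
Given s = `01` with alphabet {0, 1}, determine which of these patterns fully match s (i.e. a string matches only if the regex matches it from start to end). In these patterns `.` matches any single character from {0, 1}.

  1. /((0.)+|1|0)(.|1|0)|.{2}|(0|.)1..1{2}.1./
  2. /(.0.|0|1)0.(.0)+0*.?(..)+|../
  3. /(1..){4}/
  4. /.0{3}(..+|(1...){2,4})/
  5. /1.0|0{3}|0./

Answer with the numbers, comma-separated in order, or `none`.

1, 2, 5

1 → match
2 → match
3 → no match — must start with `1`
4 → no match
5 → match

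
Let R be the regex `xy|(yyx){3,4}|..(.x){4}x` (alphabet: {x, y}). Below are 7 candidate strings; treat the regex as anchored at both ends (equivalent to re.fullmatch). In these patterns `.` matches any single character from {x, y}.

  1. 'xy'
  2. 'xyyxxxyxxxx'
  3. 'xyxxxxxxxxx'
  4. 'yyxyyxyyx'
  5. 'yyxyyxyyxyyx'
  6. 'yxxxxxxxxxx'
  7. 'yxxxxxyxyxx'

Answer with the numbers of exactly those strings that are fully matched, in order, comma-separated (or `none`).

1 → match
2 → match
3 → match
4 → match
5 → match
6 → match
7 → match

1, 2, 3, 4, 5, 6, 7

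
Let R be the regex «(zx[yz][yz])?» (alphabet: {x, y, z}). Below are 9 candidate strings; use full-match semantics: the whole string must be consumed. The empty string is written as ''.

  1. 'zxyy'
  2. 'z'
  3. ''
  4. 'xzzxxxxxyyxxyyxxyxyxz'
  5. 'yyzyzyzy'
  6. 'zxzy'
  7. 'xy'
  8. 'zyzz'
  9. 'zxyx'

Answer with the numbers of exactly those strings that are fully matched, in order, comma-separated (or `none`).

1, 3, 6

1. 'zxyy' → match
2. 'z' → no match
3. '' → match
4 → no match
5. 'yyzyzyzy' → no match
6. 'zxzy' → match
7. 'xy' → no match
8. 'zyzz' → no match
9. 'zxyx' → no match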